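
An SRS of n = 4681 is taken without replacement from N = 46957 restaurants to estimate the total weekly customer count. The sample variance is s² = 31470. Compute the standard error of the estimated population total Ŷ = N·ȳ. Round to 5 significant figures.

Var(Ŷ) = N²·Var(ȳ) = N²·(1 − n/N)·s²/n.
f = 4681/46957 = 0.09968695; Var(ȳ) = 0.90031305·31470/4681 = 6.0527348.
Var(Ŷ) = 46957² · 6.0527348 = 1.3346037 × 10^10.
SE(Ŷ) = √(1.3346037 × 10^10) = 115530.

115530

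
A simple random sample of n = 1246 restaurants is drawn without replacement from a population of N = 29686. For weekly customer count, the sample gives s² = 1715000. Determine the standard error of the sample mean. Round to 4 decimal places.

36.3130

Under SRS without replacement, Var(ȳ) = (1 − f)·s²/n with f = n/N = 1246/29686 = 0.04197265.
Var(ȳ) = (1 − 0.04197265)·1715000/1246 = 0.95802735·1376.4045 = 1318.6332.
SE(ȳ) = √(1318.6332) = 36.3130.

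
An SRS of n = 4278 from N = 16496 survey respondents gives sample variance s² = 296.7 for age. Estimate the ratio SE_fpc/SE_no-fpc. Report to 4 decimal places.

0.8606

f = n/N = 4278/16496 = 0.25933560.
SE_no-fpc = √(s²/n) = 0.26335307; SE_fpc = √((1−f)s²/n) = 0.22664655.
Ratio = √(1−f) = 0.86061862.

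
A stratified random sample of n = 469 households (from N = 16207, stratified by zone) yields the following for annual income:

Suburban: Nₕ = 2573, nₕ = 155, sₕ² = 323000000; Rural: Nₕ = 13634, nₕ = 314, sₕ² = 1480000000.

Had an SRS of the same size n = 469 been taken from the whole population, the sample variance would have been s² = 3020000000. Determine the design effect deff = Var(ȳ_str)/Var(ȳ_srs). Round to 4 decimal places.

Var(ȳ_str) = Σ Wₕ²(1−fₕ)sₕ²/nₕ with Wₕ = Nₕ/16207:
  Suburban: (2573/16207)²·(1−155/2573)·323000000/155 = 49358.465
  Rural: (13634/16207)²·(1−314/13634)·1480000000/314 = 3.2587746 × 10^6
  → Var(ȳ_str) = 3.3081331 × 10^6.
Var(ȳ_srs) = (1 − 469/16207)·3020000000/469 = 6.2528932 × 10^6.
deff = (3.3081331 × 10^6) / (6.2528932 × 10^6) = 0.5291.

0.5291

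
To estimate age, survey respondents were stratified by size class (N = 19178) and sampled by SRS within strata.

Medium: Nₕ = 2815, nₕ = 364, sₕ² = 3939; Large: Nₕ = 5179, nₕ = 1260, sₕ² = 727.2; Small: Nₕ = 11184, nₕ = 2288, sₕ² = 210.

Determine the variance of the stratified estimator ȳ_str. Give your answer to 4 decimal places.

0.2597

Var(ȳ_str) = Σₕ Wₕ²(1 − fₕ)sₕ²/nₕ with Wₕ = Nₕ/N, N = 19178.
Medium: Wₕ = 0.14678277; term = 0.14678277²·(1 − 0.12930728)·3939/364 = 0.2030017.
Large: Wₕ = 0.27004901; term = 0.27004901²·(1 − 0.24329021)·727.2/1260 = 0.031849152.
Small: Wₕ = 0.58316821; term = 0.58316821²·(1 − 0.20457797)·210/2288 = 0.024828391.
Sum = 0.25967924.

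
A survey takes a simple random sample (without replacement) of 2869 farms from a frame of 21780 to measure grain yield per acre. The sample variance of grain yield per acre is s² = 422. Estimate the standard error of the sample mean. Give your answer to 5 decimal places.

Under SRS without replacement, Var(ȳ) = (1 − f)·s²/n with f = n/N = 2869/21780 = 0.13172635.
Var(ȳ) = (1 − 0.13172635)·422/2869 = 0.86827365·0.14708958 = 0.127714.
SE(ȳ) = √(0.127714) = 0.35737.

0.35737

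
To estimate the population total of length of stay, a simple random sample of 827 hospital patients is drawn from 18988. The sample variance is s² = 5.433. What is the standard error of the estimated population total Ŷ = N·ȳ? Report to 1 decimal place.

1505.1

Var(Ŷ) = N²·Var(ȳ) = N²·(1 − n/N)·s²/n.
f = 827/18988 = 0.04355382; Var(ȳ) = 0.95644618·5.433/827 = 0.0062834003.
Var(Ŷ) = 18988² · 0.0062834003 = 2.2654432 × 10^6.
SE(Ŷ) = √(2.2654432 × 10^6) = 1505.1.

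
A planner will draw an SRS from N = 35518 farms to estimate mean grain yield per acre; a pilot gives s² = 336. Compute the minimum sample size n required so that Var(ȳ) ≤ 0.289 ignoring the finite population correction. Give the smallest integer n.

1163

Without fpc, n₀ = s²/D = 336/0.289 = 1162.6298.
Rounding up, n = 1163.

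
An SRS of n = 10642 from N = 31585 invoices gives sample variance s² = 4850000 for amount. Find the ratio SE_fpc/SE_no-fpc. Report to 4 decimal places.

0.8143

f = n/N = 10642/31585 = 0.33693209.
SE_no-fpc = √(s²/n) = 21.348101; SE_fpc = √((1−f)s²/n) = 17.383541.
Ratio = √(1−f) = 0.81428982.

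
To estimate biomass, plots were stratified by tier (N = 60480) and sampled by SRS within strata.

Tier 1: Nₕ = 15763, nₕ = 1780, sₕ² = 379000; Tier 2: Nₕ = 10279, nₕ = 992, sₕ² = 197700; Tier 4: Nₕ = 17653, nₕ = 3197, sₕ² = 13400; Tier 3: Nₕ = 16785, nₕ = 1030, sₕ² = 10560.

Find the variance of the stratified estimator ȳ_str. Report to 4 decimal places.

19.0650

Var(ȳ_str) = Σₕ Wₕ²(1 − fₕ)sₕ²/nₕ with Wₕ = Nₕ/N, N = 60480.
Tier 1: Wₕ = 0.26063161; term = 0.26063161²·(1 − 0.11292267)·379000/1780 = 12.830243.
Tier 2: Wₕ = 0.16995701; term = 0.16995701²·(1 − 0.09650744)·197700/992 = 5.2011304.
Tier 4: Wₕ = 0.29188161; term = 0.29188161²·(1 − 0.18110236)·13400/3197 = 0.29241878.
Tier 3: Wₕ = 0.27752976; term = 0.27752976²·(1 − 0.06136431)·10560/1030 = 0.74121275.
Sum = 19.065005.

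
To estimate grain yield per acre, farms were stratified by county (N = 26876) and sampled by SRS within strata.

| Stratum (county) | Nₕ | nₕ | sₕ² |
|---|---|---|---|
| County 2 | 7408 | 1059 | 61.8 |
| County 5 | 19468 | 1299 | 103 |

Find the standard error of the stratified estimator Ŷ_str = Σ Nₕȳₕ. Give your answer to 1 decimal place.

Var(Ŷ_str) = Σₕ Nₕ²(1 − fₕ)sₕ²/nₕ.
County 2: 7408²·(1 − 1059/7408)·61.8/1059 = 2.7447249 × 10^6.
County 5: 19468²·(1 − 1299/19468)·103/1299 = 2.8046614 × 10^7.
Sum = 3.0791339 × 10^7.
SE = √(3.0791339 × 10^7) = 5549.0.

5549.0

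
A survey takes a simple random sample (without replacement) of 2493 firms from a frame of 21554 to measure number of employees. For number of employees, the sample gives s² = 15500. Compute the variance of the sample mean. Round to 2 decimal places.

5.50

Under SRS without replacement, Var(ȳ) = (1 − f)·s²/n with f = n/N = 2493/21554 = 0.11566299.
Var(ȳ) = (1 − 0.11566299)·15500/2493 = 0.88433701·6.2174087 = 5.4982847.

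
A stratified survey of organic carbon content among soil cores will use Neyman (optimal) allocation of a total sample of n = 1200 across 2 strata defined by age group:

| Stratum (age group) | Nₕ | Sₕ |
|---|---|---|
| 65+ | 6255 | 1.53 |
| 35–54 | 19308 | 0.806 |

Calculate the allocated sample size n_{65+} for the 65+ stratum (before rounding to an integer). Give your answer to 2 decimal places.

456.95

Neyman allocation: nₕ = n·NₕSₕ / Σⱼ NⱼSⱼ.
Σ NⱼSⱼ = 6255·1.53 + 19308·0.806 = 25132.398.
n_{65+} = 1200·6255·1.53 / 25132.398 = 456.95.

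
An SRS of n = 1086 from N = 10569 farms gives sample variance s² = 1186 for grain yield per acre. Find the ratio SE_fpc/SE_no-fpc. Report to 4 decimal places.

f = n/N = 1086/10569 = 0.10275334.
SE_no-fpc = √(s²/n) = 1.0450268; SE_fpc = √((1−f)s²/n) = 0.98988184.
Ratio = √(1−f) = 0.94723105.

0.9472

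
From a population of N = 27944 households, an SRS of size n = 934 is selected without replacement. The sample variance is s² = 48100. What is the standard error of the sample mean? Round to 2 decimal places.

7.06

Under SRS without replacement, Var(ȳ) = (1 − f)·s²/n with f = n/N = 934/27944 = 0.03342399.
Var(ȳ) = (1 − 0.03342399)·48100/934 = 0.96657601·51.498929 = 49.77763.
SE(ȳ) = √(49.77763) = 7.06.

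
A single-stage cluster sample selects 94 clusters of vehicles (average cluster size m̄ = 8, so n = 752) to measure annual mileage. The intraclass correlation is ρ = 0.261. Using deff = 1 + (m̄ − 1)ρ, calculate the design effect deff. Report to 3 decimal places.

2.827

deff = 1 + (8 − 1)·0.261 = 1 + 1.827 = 2.827.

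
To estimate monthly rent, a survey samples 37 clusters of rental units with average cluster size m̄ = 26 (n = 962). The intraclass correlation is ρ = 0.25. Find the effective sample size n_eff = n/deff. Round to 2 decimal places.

132.69

deff = 1 + (26 − 1)·0.25 = 1 + 6.25 = 7.25.
n_eff = 962 / 7.25 = 132.69.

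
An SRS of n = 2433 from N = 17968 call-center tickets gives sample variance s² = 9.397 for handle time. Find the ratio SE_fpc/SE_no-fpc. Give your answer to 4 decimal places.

f = n/N = 2433/17968 = 0.13540739.
SE_no-fpc = √(s²/n) = 0.062147485; SE_fpc = √((1−f)s²/n) = 0.05778689.
Ratio = √(1−f) = 0.92983472.

0.9298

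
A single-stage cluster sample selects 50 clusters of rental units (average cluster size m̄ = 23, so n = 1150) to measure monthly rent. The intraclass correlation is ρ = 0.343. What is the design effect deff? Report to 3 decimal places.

8.546

deff = 1 + (23 − 1)·0.343 = 1 + 7.546 = 8.546.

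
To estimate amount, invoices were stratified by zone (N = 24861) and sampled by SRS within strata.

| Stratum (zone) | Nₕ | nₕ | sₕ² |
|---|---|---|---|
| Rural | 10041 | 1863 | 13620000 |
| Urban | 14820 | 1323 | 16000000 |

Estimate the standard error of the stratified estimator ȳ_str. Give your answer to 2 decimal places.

Var(ȳ_str) = Σₕ Wₕ²(1 − fₕ)sₕ²/nₕ with Wₕ = Nₕ/N, N = 24861.
Rural: Wₕ = 0.40388560; term = 0.40388560²·(1 − 0.18553929)·13620000/1863 = 971.29497.
Urban: Wₕ = 0.59611440; term = 0.59611440²·(1 − 0.08927126)·16000000/1323 = 3913.8881.
Sum = 4885.1831.
SE = √(4885.1831) = 69.89.

69.89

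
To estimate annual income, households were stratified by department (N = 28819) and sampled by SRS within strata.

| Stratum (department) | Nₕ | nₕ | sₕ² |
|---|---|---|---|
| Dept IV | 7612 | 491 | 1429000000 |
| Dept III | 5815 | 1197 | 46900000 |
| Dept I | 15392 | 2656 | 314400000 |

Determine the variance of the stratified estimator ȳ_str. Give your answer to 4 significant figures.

219200

Var(ȳ_str) = Σₕ Wₕ²(1 − fₕ)sₕ²/nₕ with Wₕ = Nₕ/N, N = 28819.
Dept IV: Wₕ = 0.26413130; term = 0.26413130²·(1 − 0.06450342)·1429000000/491 = 189947.11.
Dept III: Wₕ = 0.20177661; term = 0.20177661²·(1 − 0.20584695)·46900000/1197 = 1266.848.
Dept I: Wₕ = 0.53409209; term = 0.53409209²·(1 − 0.17255717)·314400000/2656 = 27939.894.
Sum = 219153.85.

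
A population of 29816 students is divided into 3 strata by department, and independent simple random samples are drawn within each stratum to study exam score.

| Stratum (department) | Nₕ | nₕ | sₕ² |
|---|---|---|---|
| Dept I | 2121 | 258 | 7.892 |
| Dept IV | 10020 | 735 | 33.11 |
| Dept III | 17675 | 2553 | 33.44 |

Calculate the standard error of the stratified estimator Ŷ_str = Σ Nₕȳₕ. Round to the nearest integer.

2795

Var(Ŷ_str) = Σₕ Nₕ²(1 − fₕ)sₕ²/nₕ.
Dept I: 2121²·(1 − 258/2121)·7.892/258 = 120870.66.
Dept IV: 10020²·(1 − 735/10020)·33.11/735 = 4.1910368 × 10^6.
Dept III: 17675²·(1 − 2553/17675)·33.44/2553 = 3.5009355 × 10^6.
Sum = 7.812843 × 10^6.
SE = √(7.812843 × 10^6) = 2795.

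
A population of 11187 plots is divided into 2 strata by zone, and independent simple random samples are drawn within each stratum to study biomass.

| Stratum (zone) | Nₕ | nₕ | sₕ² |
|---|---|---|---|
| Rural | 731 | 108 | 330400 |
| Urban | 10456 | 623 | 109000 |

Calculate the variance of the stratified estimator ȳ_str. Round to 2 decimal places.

Var(ȳ_str) = Σₕ Wₕ²(1 − fₕ)sₕ²/nₕ with Wₕ = Nₕ/N, N = 11187.
Rural: Wₕ = 0.06534370; term = 0.06534370²·(1 − 0.14774282)·330400/108 = 11.132544.
Urban: Wₕ = 0.93465630; term = 0.93465630²·(1 − 0.05958301)·109000/623 = 143.73508.
Sum = 154.86762.

154.87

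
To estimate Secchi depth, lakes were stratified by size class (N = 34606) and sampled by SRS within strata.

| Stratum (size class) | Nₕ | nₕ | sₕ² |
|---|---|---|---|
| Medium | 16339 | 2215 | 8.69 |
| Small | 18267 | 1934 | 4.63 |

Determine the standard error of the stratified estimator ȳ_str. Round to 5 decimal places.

Var(ȳ_str) = Σₕ Wₕ²(1 − fₕ)sₕ²/nₕ with Wₕ = Nₕ/N, N = 34606.
Medium: Wₕ = 0.47214356; term = 0.47214356²·(1 − 0.13556521)·8.69/2215 = 7.5600805 × 10^-4.
Small: Wₕ = 0.52785644; term = 0.52785644²·(1 − 0.10587398)·4.63/1934 = 5.9642372 × 10^-4.
Sum = 0.0013524318.
SE = √(0.0013524318) = 0.03678.

0.03678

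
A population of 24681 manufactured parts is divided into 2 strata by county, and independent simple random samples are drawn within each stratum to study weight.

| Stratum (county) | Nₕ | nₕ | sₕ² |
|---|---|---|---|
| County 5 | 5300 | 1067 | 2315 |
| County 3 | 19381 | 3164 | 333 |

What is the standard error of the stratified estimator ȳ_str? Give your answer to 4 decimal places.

Var(ȳ_str) = Σₕ Wₕ²(1 − fₕ)sₕ²/nₕ with Wₕ = Nₕ/N, N = 24681.
County 5: Wₕ = 0.21474008; term = 0.21474008²·(1 − 0.20132075)·2315/1067 = 0.079907071.
County 3: Wₕ = 0.78525992; term = 0.78525992²·(1 − 0.16325267)·333/3164 = 0.054303641.
Sum = 0.13421071.
SE = √(0.13421071) = 0.3663.

0.3663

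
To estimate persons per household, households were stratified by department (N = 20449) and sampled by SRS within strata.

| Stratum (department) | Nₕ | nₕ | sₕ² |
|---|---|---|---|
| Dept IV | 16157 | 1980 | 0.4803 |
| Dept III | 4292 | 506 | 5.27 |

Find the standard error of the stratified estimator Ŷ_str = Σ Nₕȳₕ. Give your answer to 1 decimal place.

Var(Ŷ_str) = Σₕ Nₕ²(1 − fₕ)sₕ²/nₕ.
Dept IV: 16157²·(1 − 1980/16157)·0.4803/1980 = 55563.867.
Dept III: 4292²·(1 − 506/4292)·5.27/506 = 169238.99.
Sum = 224802.86.
SE = √(224802.86) = 474.1.

474.1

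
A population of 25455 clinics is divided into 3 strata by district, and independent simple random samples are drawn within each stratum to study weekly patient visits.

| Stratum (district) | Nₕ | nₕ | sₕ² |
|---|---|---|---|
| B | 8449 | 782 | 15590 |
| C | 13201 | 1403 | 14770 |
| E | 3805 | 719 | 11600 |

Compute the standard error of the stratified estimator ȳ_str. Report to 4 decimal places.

Var(ȳ_str) = Σₕ Wₕ²(1 − fₕ)sₕ²/nₕ with Wₕ = Nₕ/N, N = 25455.
B: Wₕ = 0.33191907; term = 0.33191907²·(1 − 0.09255533)·15590/782 = 1.9930763.
C: Wₕ = 0.51860145; term = 0.51860145²·(1 − 0.10627983)·14770/1403 = 2.5304155.
E: Wₕ = 0.14947947; term = 0.14947947²·(1 − 0.18896189)·11600/719 = 0.29237045.
Sum = 4.8158623.
SE = √(4.8158623) = 2.1945.

2.1945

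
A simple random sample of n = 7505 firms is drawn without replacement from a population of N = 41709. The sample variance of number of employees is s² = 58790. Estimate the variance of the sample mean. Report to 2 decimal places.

6.42

Under SRS without replacement, Var(ȳ) = (1 − f)·s²/n with f = n/N = 7505/41709 = 0.17993718.
Var(ȳ) = (1 − 0.17993718)·58790/7505 = 0.82006282·7.8334444 = 6.4239165.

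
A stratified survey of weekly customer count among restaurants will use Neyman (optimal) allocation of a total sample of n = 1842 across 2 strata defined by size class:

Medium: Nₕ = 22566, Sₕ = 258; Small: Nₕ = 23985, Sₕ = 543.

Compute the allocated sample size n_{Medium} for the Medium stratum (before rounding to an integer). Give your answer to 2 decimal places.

569.05

Neyman allocation: nₕ = n·NₕSₕ / Σⱼ NⱼSⱼ.
Σ NⱼSⱼ = 22566·258 + 23985·543 = 1.8845883 × 10^7.
n_{Medium} = 1842·22566·258 / (1.8845883 × 10^7) = 569.05.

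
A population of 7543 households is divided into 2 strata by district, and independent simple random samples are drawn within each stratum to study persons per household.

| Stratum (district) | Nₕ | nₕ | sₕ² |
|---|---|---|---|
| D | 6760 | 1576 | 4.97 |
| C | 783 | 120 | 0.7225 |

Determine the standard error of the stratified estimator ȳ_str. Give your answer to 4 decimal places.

Var(ȳ_str) = Σₕ Wₕ²(1 − fₕ)sₕ²/nₕ with Wₕ = Nₕ/N, N = 7543.
D: Wₕ = 0.89619515; term = 0.89619515²·(1 − 0.23313609)·4.97/1576 = 0.0019423328.
C: Wₕ = 0.10380485; term = 0.10380485²·(1 − 0.15325670)·0.7225/120 = 5.4934311 × 10^-5.
Sum = 0.0019972671.
SE = √(0.0019972671) = 0.0447.

0.0447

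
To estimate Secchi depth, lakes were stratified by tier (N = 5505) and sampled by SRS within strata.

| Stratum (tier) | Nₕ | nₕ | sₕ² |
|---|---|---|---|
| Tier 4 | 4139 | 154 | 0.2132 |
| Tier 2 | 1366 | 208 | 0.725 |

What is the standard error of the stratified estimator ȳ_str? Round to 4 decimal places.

0.0306

Var(ȳ_str) = Σₕ Wₕ²(1 − fₕ)sₕ²/nₕ with Wₕ = Nₕ/N, N = 5505.
Tier 4: Wₕ = 0.75186194; term = 0.75186194²·(1 − 0.03720705)·0.2132/154 = 7.5348669 × 10^-4.
Tier 2: Wₕ = 0.24813806; term = 0.24813806²·(1 − 0.15226940)·0.725/208 = 1.8193627 × 10^-4.
Sum = 9.3542296 × 10^-4.
SE = √(9.3542296 × 10^-4) = 0.0306.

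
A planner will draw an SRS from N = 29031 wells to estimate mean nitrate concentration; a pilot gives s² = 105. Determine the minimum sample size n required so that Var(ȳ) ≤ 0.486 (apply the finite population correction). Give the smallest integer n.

Without fpc, n₀ = s²/D = 105/0.486 = 216.0494.
With fpc, (1 − n/N)·s²/n ≤ D requires n ≥ n₀/(1 + n₀/N) = 216.0494/(1 + 216.0494/29031) = 214.4534.
Rounding up, n = 215.

215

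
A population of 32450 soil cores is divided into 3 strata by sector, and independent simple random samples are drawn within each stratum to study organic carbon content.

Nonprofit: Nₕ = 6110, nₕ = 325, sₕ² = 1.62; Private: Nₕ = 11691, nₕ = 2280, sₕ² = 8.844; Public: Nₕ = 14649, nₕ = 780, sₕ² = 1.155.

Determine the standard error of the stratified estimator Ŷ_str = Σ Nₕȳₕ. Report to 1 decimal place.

950.7

Var(Ŷ_str) = Σₕ Nₕ²(1 − fₕ)sₕ²/nₕ.
Nonprofit: 6110²·(1 − 325/6110)·1.62/325 = 176187.96.
Private: 11691²·(1 − 2280/11691)·8.844/2280 = 426777.31.
Public: 14649²·(1 − 780/14649)·1.155/780 = 300843.41.
Sum = 903808.68.
SE = √(903808.68) = 950.7.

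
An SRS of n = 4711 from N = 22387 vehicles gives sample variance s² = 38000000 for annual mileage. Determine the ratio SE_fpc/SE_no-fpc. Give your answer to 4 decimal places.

f = n/N = 4711/22387 = 0.21043463.
SE_no-fpc = √(s²/n) = 89.812182; SE_fpc = √((1−f)s²/n) = 79.804851.
Ratio = √(1−f) = 0.88857491.

0.8886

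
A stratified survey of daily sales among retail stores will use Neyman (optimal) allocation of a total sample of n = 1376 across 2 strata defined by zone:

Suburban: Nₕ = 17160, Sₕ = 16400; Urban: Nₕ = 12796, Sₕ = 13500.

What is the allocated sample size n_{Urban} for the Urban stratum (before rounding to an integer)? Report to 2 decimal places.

523.37

Neyman allocation: nₕ = n·NₕSₕ / Σⱼ NⱼSⱼ.
Σ NⱼSⱼ = 17160·16400 + 12796·13500 = 4.5417 × 10^8.
n_{Urban} = 1376·12796·13500 / (4.5417 × 10^8) = 523.37.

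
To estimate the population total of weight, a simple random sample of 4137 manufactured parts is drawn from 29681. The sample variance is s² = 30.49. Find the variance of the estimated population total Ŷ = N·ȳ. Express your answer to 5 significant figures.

Var(Ŷ) = N²·Var(ȳ) = N²·(1 − n/N)·s²/n.
f = 4137/29681 = 0.13938210; Var(ȳ) = 0.86061790·30.49/4137 = 0.0063428184.
Var(Ŷ) = 29681² · 0.0063428184 = 5.5877805 × 10^6.

5.5878 × 10^6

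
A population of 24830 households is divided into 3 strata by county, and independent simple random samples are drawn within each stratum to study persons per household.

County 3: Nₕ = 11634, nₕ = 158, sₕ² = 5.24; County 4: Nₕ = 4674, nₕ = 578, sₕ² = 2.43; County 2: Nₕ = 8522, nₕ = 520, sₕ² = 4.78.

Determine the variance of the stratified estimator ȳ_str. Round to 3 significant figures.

Var(ȳ_str) = Σₕ Wₕ²(1 − fₕ)sₕ²/nₕ with Wₕ = Nₕ/N, N = 24830.
County 3: Wₕ = 0.46854611; term = 0.46854611²·(1 − 0.01358088)·5.24/158 = 0.0071819166.
County 4: Wₕ = 0.18824003; term = 0.18824003²·(1 − 0.12366282)·2.43/578 = 1.3054903 × 10^-4.
County 2: Wₕ = 0.34321385; term = 0.34321385²·(1 − 0.06101854)·4.78/520 = 0.001016743.
Sum = 0.0083292086.

0.00833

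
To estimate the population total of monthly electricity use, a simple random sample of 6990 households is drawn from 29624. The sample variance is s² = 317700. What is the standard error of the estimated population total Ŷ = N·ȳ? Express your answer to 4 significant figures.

Var(Ŷ) = N²·Var(ȳ) = N²·(1 − n/N)·s²/n.
f = 6990/29624 = 0.23595733; Var(ȳ) = 0.76404267·317700/6990 = 34.726231.
Var(Ŷ) = 29624² · 34.726231 = 3.0475094 × 10^10.
SE(Ŷ) = √(3.0475094 × 10^10) = 174600.

174600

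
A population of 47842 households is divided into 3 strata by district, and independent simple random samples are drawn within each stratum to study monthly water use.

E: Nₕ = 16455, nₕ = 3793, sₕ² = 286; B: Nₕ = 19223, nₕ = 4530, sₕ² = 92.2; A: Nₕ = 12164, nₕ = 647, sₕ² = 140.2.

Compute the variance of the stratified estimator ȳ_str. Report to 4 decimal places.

Var(ȳ_str) = Σₕ Wₕ²(1 − fₕ)sₕ²/nₕ with Wₕ = Nₕ/N, N = 47842.
E: Wₕ = 0.34394465; term = 0.34394465²·(1 − 0.23050744)·286/3793 = 0.0068638018.
B: Wₕ = 0.40180176; term = 0.40180176²·(1 − 0.23565520)·92.2/4530 = 0.0025115724.
A: Wₕ = 0.25425358; term = 0.25425358²·(1 − 0.05318974)·140.2/647 = 0.013262972.
Sum = 0.022638346.

0.0226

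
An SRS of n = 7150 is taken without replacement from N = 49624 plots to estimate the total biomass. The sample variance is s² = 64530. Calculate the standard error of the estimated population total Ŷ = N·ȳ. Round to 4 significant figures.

Var(Ŷ) = N²·Var(ȳ) = N²·(1 − n/N)·s²/n.
f = 7150/49624 = 0.14408351; Var(ȳ) = 0.85591649·64530/7150 = 7.724796.
Var(Ŷ) = 49624² · 7.724796 = 1.902263 × 10^10.
SE(Ŷ) = √(1.902263 × 10^10) = 137900.

137900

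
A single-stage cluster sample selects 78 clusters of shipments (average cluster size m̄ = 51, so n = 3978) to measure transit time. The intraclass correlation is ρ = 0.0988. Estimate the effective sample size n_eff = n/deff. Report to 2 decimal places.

669.70

deff = 1 + (51 − 1)·0.0988 = 1 + 4.94 = 5.94.
n_eff = 3978 / 5.94 = 669.70.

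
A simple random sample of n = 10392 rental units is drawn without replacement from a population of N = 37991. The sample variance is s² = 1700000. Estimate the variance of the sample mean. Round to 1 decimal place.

Under SRS without replacement, Var(ȳ) = (1 − f)·s²/n with f = n/N = 10392/37991 = 0.27353847.
Var(ȳ) = (1 − 0.27353847)·1700000/10392 = 0.72646153·163.58737 = 118.83993.

118.8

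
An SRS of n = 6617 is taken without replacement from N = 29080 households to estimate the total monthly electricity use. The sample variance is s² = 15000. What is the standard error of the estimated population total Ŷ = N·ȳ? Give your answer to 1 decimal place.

Var(Ŷ) = N²·Var(ȳ) = N²·(1 − n/N)·s²/n.
f = 6617/29080 = 0.22754470; Var(ȳ) = 0.77245530·15000/6617 = 1.7510699.
Var(Ŷ) = 29080² · 1.7510699 = 1.480786 × 10^9.
SE(Ŷ) = √(1.480786 × 10^9) = 38481.0.

38481.0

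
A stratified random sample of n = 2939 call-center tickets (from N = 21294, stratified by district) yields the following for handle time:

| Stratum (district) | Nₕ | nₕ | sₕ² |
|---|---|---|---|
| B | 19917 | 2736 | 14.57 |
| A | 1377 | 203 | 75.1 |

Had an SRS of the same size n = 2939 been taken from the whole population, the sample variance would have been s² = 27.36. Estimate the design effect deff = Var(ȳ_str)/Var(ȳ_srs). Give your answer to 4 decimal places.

Var(ȳ_str) = Σ Wₕ²(1−fₕ)sₕ²/nₕ with Wₕ = Nₕ/21294:
  B: (19917/21294)²·(1−2736/19917)·14.57/2736 = 0.0040188456
  A: (1377/21294)²·(1−203/1377)·75.1/203 = 0.0013189594
  → Var(ȳ_str) = 0.005337805.
Var(ȳ_srs) = (1 − 2939/21294)·27.36/2939 = 0.0080244199.
deff = 0.005337805 / 0.0080244199 = 0.6652.

0.6652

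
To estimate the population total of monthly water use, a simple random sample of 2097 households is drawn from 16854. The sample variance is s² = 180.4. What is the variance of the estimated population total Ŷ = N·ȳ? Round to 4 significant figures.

2.140 × 10^7

Var(Ŷ) = N²·Var(ȳ) = N²·(1 − n/N)·s²/n.
f = 2097/16854 = 0.12442150; Var(ȳ) = 0.87557850·180.4/2097 = 0.075323968.
Var(Ŷ) = 16854² · 0.075323968 = 2.1396324 × 10^7.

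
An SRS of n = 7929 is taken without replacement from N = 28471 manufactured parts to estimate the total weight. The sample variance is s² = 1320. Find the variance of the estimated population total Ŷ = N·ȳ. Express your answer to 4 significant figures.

9.736 × 10^7

Var(Ŷ) = N²·Var(ȳ) = N²·(1 − n/N)·s²/n.
f = 7929/28471 = 0.27849391; Var(ȳ) = 0.72150609·1320/7929 = 0.12011452.
Var(Ŷ) = 28471² · 0.12011452 = 9.7364571 × 10^7.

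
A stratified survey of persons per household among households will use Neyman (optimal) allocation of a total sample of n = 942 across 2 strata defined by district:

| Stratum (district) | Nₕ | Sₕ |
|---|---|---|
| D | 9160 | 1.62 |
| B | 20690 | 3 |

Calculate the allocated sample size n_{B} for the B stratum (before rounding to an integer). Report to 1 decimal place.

Neyman allocation: nₕ = n·NₕSₕ / Σⱼ NⱼSⱼ.
Σ NⱼSⱼ = 9160·1.62 + 20690·3 = 76909.2.
n_{B} = 942·20690·3 / 76909.2 = 760.2.

760.2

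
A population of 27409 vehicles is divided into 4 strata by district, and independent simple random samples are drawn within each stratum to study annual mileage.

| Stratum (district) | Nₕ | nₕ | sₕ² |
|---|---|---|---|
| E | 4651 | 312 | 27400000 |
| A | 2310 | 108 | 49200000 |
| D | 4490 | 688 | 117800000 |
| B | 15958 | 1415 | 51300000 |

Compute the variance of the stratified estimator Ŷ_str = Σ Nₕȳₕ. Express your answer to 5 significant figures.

Var(Ŷ_str) = Σₕ Nₕ²(1 − fₕ)sₕ²/nₕ.
E: 4651²·(1 − 312/4651)·27400000/312 = 1.7722785 × 10^12.
A: 2310²·(1 − 108/2310)·49200000/108 = 2.317238 × 10^12.
D: 4490²·(1 − 688/4490)·117800000/688 = 2.9229091 × 10^12.
B: 15958²·(1 − 1415/15958)·51300000/1415 = 8.4138234 × 10^12.
Sum = 1.5426249 × 10^13.

1.5426 × 10^13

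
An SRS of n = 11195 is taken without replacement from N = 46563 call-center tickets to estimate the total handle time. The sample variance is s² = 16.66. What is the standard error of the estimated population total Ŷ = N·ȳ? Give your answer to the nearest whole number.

Var(Ŷ) = N²·Var(ȳ) = N²·(1 − n/N)·s²/n.
f = 11195/46563 = 0.24042695; Var(ȳ) = 0.75957305·16.66/11195 = 0.0011303695.
Var(Ŷ) = 46563² · 0.0011303695 = 2.4507688 × 10^6.
SE(Ŷ) = √(2.4507688 × 10^6) = 1565.

1565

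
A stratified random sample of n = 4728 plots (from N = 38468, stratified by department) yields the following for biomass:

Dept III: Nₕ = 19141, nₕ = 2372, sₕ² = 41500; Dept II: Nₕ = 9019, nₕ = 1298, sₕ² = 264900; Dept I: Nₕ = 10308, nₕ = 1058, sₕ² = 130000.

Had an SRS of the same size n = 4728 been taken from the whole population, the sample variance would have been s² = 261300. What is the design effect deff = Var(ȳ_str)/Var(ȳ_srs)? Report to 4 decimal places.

Var(ȳ_str) = Σ Wₕ²(1−fₕ)sₕ²/nₕ with Wₕ = Nₕ/38468:
  Dept III: (19141/38468)²·(1−2372/19141)·41500/2372 = 3.7949494
  Dept II: (9019/38468)²·(1−1298/9019)·264900/1298 = 9.6037311
  Dept I: (10308/38468)²·(1−1058/10308)·130000/1058 = 7.9172546
  → Var(ȳ_str) = 21.315935.
Var(ȳ_srs) = (1 − 4728/38468)·261300/4728 = 48.473839.
deff = 21.315935 / 48.473839 = 0.4397.

0.4397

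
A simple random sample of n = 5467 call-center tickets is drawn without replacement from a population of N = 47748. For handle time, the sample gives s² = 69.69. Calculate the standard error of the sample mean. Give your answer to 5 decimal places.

Under SRS without replacement, Var(ȳ) = (1 − f)·s²/n with f = n/N = 5467/47748 = 0.11449694.
Var(ȳ) = (1 − 0.11449694)·69.69/5467 = 0.88550306·0.012747393 = 0.011287856.
SE(ȳ) = √(0.011287856) = 0.10624.

0.10624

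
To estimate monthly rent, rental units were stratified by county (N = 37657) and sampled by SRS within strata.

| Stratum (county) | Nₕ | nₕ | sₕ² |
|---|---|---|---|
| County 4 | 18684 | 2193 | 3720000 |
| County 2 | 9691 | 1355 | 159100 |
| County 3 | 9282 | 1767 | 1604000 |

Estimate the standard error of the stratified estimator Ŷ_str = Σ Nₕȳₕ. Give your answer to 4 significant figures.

Var(Ŷ_str) = Σₕ Nₕ²(1 − fₕ)sₕ²/nₕ.
County 4: 18684²·(1 − 2193/18684)·3720000/2193 = 5.2266228 × 10^11.
County 2: 9691²·(1 − 1355/9691)·159100/1355 = 9.4854335 × 10^9.
County 3: 9282²·(1 − 1767/9282)·1604000/1767 = 6.3319629 × 10^10.
Sum = 5.9546734 × 10^11.
SE = √(5.9546734 × 10^11) = 771700.

771700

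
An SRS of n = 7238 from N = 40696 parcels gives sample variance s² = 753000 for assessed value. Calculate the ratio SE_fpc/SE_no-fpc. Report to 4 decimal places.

0.9067

f = n/N = 7238/40696 = 0.17785532.
SE_no-fpc = √(s²/n) = 10.199719; SE_fpc = √((1−f)s²/n) = 9.2483089.
Ratio = √(1−f) = 0.90672194.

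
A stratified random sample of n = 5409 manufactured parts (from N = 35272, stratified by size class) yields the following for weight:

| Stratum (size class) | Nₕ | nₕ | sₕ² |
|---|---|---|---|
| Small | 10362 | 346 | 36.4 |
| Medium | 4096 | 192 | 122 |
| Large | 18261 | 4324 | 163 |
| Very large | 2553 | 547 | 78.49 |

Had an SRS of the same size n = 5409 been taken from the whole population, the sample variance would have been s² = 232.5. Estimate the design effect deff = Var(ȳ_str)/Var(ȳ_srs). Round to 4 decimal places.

Var(ȳ_str) = Σ Wₕ²(1−fₕ)sₕ²/nₕ with Wₕ = Nₕ/35272:
  Small: (10362/35272)²·(1−346/10362)·36.4/346 = 0.0087761294
  Medium: (4096/35272)²·(1−192/4096)·122/192 = 0.0081671059
  Large: (18261/35272)²·(1−4324/18261)·163/4324 = 0.0077114421
  Very large: (2553/35272)²·(1−547/2553)·78.49/547 = 5.9067498 × 10^-4
  → Var(ȳ_str) = 0.025245352.
Var(ȳ_srs) = (1 − 5409/35272)·232.5/5409 = 0.036392285.
deff = 0.025245352 / 0.036392285 = 0.6937.

0.6937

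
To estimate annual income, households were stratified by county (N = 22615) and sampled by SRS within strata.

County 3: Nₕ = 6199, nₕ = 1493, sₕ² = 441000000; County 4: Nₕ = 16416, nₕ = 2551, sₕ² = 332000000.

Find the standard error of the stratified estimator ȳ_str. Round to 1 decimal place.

Var(ȳ_str) = Σₕ Wₕ²(1 − fₕ)sₕ²/nₕ with Wₕ = Nₕ/N, N = 22615.
County 3: Wₕ = 0.27411010; term = 0.27411010²·(1 − 0.24084530)·441000000/1493 = 16848.419.
County 4: Wₕ = 0.72588990; term = 0.72588990²·(1 − 0.15539717)·332000000/2551 = 57919.08.
Sum = 74767.499.
SE = √(74767.499) = 273.4.

273.4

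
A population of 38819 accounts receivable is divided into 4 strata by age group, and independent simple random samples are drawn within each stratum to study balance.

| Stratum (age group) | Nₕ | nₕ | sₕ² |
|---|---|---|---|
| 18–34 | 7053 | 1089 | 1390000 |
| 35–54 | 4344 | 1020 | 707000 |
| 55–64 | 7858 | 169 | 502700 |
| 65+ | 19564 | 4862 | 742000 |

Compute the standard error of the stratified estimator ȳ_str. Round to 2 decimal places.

Var(ȳ_str) = Σₕ Wₕ²(1 − fₕ)sₕ²/nₕ with Wₕ = Nₕ/N, N = 38819.
18–34: Wₕ = 0.18168938; term = 0.18168938²·(1 − 0.15440238)·1390000/1089 = 35.629502.
35–54: Wₕ = 0.11190396; term = 0.11190396²·(1 − 0.23480663)·707000/1020 = 6.6417326.
55–64: Wₕ = 0.20242665; term = 0.20242665²·(1 − 0.02150674)·502700/169 = 119.26565.
65+: Wₕ = 0.50398001; term = 0.50398001²·(1 − 0.24851769)·742000/4862 = 29.129588.
Sum = 190.66647.
SE = √(190.66647) = 13.81.

13.81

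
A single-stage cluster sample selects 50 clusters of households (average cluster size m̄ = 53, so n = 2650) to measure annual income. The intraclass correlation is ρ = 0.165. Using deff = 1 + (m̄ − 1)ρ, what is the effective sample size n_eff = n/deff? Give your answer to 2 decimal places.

276.62

deff = 1 + (53 − 1)·0.165 = 1 + 8.58 = 9.58.
n_eff = 2650 / 9.58 = 276.62.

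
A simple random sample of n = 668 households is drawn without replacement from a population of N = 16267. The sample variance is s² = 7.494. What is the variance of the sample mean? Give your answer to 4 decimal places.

0.0108

Under SRS without replacement, Var(ȳ) = (1 − f)·s²/n with f = n/N = 668/16267 = 0.04106473.
Var(ȳ) = (1 − 0.04106473)·7.494/668 = 0.95893527·0.011218563 = 0.010757876.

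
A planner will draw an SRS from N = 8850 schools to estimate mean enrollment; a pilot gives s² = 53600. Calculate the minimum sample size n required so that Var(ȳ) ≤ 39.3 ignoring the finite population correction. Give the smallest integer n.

Without fpc, n₀ = s²/D = 53600/39.3 = 1363.8677.
Rounding up, n = 1364.

1364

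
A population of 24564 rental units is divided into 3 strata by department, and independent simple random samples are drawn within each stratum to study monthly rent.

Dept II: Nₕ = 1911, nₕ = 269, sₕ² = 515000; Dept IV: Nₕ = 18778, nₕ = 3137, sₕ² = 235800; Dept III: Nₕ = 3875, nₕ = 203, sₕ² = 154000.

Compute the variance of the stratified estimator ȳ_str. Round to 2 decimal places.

Var(ȳ_str) = Σₕ Wₕ²(1 − fₕ)sₕ²/nₕ with Wₕ = Nₕ/N, N = 24564.
Dept II: Wₕ = 0.07779678; term = 0.07779678²·(1 − 0.14076400)·515000/269 = 9.9561312.
Dept IV: Wₕ = 0.76445204; term = 0.76445204²·(1 − 0.16705719)·235800/3137 = 36.588529.
Dept III: Wₕ = 0.15775118; term = 0.15775118²·(1 − 0.05238710)·154000/203 = 17.88961.
Sum = 64.43427.

64.43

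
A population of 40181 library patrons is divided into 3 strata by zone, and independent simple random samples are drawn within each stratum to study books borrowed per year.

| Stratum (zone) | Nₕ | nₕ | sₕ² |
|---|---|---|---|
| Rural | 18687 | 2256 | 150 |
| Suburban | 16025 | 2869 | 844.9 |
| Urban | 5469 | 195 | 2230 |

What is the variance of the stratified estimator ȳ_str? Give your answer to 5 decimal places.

0.25540

Var(ȳ_str) = Σₕ Wₕ²(1 − fₕ)sₕ²/nₕ with Wₕ = Nₕ/N, N = 40181.
Rural: Wₕ = 0.46507056; term = 0.46507056²·(1 − 0.12072564)·150/2256 = 0.012644867.
Suburban: Wₕ = 0.39882034; term = 0.39882034²·(1 − 0.17903276)·844.9/2869 = 0.03845521.
Urban: Wₕ = 0.13610911; term = 0.13610911²·(1 − 0.03565551)·2230/195 = 0.20430398.
Sum = 0.25540406.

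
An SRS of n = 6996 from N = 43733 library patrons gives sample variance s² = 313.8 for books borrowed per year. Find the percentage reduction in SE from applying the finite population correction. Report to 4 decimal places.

8.3469

f = n/N = 6996/43733 = 0.15997073.
SE_no-fpc = √(s²/n) = 0.21178811; SE_fpc = √((1−f)s²/n) = 0.19411039.
Ratio = √(1−f) = 0.91653111. Reduction = 100·(1 − 0.91653111) = 8.3469%.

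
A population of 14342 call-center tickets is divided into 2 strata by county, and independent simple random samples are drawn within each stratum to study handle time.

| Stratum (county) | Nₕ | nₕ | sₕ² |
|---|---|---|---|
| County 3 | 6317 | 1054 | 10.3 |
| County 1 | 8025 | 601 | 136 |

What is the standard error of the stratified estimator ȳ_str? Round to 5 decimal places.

0.25908

Var(ȳ_str) = Σₕ Wₕ²(1 − fₕ)sₕ²/nₕ with Wₕ = Nₕ/N, N = 14342.
County 3: Wₕ = 0.44045461; term = 0.44045461²·(1 − 0.16685135)·10.3/1054 = 0.0015795065.
County 1: Wₕ = 0.55954539; term = 0.55954539²·(1 − 0.07489097)·136/601 = 0.065543255.
Sum = 0.067122762.
SE = √(0.067122762) = 0.25908.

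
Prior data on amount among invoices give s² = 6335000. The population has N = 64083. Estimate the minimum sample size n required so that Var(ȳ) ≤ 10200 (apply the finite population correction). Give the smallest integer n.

Without fpc, n₀ = s²/D = 6335000/10200 = 621.0784.
With fpc, (1 − n/N)·s²/n ≤ D requires n ≥ n₀/(1 + n₀/N) = 621.0784/(1 + 621.0784/64083) = 615.1168.
Rounding up, n = 616.

616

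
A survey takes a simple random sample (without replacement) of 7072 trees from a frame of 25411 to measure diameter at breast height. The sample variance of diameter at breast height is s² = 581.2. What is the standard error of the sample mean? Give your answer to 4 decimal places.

Under SRS without replacement, Var(ȳ) = (1 − f)·s²/n with f = n/N = 7072/25411 = 0.27830467.
Var(ȳ) = (1 − 0.27830467)·581.2/7072 = 0.72169533·0.082183258 = 0.059311273.
SE(ȳ) = √(0.059311273) = 0.2435.

0.2435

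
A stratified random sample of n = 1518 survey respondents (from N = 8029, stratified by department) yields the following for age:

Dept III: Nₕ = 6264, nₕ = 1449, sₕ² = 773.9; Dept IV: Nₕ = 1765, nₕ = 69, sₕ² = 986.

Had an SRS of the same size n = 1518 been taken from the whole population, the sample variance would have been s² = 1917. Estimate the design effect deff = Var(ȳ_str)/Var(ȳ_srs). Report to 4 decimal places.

0.8920

Var(ȳ_str) = Σ Wₕ²(1−fₕ)sₕ²/nₕ with Wₕ = Nₕ/8029:
  Dept III: (6264/8029)²·(1−1449/6264)·773.9/1449 = 0.2498858
  Dept IV: (1765/8029)²·(1−69/1765)·986/69 = 0.66355277
  → Var(ȳ_str) = 0.91343857.
Var(ȳ_srs) = (1 − 1518/8029)·1917/1518 = 1.0240864.
deff = 0.91343857 / 1.0240864 = 0.8920.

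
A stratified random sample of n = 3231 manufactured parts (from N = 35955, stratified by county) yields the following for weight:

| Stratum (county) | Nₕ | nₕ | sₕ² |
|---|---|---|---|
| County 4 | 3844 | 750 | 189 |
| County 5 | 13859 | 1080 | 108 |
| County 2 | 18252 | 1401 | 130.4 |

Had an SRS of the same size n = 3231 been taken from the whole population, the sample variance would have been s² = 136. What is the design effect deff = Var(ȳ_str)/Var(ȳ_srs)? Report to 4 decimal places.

0.9961

Var(ȳ_str) = Σ Wₕ²(1−fₕ)sₕ²/nₕ with Wₕ = Nₕ/35955:
  County 4: (3844/35955)²·(1−750/3844)·189/750 = 0.0023183855
  County 5: (13859/35955)²·(1−1080/13859)·108/1080 = 0.013699672
  County 2: (18252/35955)²·(1−1401/18252)·130.4/1401 = 0.022144048
  → Var(ȳ_str) = 0.038162106.
Var(ȳ_srs) = (1 − 3231/35955)·136/3231 = 0.038309726.
deff = 0.038162106 / 0.038309726 = 0.9961.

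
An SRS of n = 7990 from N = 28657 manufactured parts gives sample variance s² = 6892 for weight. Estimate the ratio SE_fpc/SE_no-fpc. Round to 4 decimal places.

0.8492

f = n/N = 7990/28657 = 0.27881495.
SE_no-fpc = √(s²/n) = 0.92875089; SE_fpc = √((1−f)s²/n) = 0.78871954.
Ratio = √(1−f) = 0.84922615.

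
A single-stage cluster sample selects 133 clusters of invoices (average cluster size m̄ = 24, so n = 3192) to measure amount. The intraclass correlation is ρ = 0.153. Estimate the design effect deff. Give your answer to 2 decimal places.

deff = 1 + (24 − 1)·0.153 = 1 + 3.519 = 4.519.

4.52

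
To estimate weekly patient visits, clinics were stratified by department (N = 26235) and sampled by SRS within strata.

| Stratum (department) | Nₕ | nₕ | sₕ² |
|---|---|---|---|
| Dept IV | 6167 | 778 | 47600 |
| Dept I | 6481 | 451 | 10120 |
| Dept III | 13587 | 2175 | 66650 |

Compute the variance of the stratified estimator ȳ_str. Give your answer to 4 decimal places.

Var(ȳ_str) = Σₕ Wₕ²(1 − fₕ)sₕ²/nₕ with Wₕ = Nₕ/N, N = 26235.
Dept IV: Wₕ = 0.23506766; term = 0.23506766²·(1 − 0.12615534)·47600/778 = 2.9542507.
Dept I: Wₕ = 0.24703640; term = 0.24703640²·(1 − 0.06958803)·10120/451 = 1.2740931.
Dept III: Wₕ = 0.51789594; term = 0.51789594²·(1 − 0.16007949)·66650/2175 = 6.9034168.
Sum = 11.131761.

11.1318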